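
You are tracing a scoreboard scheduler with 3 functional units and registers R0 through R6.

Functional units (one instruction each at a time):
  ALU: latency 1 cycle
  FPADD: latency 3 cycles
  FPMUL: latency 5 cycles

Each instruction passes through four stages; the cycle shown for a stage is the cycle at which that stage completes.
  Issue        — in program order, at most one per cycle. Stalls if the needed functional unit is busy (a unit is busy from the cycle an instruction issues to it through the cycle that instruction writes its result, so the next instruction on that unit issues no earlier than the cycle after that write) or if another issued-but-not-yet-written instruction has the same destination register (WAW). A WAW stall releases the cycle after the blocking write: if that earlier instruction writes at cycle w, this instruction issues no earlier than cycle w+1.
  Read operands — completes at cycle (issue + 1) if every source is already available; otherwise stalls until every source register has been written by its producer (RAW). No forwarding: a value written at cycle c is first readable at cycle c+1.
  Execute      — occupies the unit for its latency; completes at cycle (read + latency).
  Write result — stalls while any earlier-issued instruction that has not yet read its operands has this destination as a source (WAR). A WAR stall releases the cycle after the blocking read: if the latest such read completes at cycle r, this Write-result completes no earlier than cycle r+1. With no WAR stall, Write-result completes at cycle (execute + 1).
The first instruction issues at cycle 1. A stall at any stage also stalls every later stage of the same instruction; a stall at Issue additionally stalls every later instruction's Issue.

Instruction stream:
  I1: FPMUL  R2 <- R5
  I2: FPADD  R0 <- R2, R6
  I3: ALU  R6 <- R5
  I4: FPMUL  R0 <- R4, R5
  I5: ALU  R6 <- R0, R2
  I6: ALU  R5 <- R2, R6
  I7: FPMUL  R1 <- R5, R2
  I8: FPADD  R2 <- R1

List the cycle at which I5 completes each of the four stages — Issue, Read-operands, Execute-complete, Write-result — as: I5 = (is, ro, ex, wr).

I5 = (15, 22, 23, 24)

I1: IS=1 RO=2 EX=7 WR=8
I2: IS=2 RO=9 EX=12 WR=13  [RAW R2: wait I1 write@8]
I3: IS=3 RO=4 EX=5 WR=10  [WAR R6: wait I2 read@9]
I4: IS=14 RO=15 EX=20 WR=21  [WAW R0: wait I2 write@13]
I5: IS=15 RO=22 EX=23 WR=24  [RAW R0: wait I4 write@21]
I6: IS=25 RO=26 EX=27 WR=28  [struct: ALU busy until I5 writes@24]
I7: IS=26 RO=29 EX=34 WR=35  [RAW R5: wait I6 write@28]
I8: IS=27 RO=36 EX=39 WR=40  [RAW R1: wait I7 write@35]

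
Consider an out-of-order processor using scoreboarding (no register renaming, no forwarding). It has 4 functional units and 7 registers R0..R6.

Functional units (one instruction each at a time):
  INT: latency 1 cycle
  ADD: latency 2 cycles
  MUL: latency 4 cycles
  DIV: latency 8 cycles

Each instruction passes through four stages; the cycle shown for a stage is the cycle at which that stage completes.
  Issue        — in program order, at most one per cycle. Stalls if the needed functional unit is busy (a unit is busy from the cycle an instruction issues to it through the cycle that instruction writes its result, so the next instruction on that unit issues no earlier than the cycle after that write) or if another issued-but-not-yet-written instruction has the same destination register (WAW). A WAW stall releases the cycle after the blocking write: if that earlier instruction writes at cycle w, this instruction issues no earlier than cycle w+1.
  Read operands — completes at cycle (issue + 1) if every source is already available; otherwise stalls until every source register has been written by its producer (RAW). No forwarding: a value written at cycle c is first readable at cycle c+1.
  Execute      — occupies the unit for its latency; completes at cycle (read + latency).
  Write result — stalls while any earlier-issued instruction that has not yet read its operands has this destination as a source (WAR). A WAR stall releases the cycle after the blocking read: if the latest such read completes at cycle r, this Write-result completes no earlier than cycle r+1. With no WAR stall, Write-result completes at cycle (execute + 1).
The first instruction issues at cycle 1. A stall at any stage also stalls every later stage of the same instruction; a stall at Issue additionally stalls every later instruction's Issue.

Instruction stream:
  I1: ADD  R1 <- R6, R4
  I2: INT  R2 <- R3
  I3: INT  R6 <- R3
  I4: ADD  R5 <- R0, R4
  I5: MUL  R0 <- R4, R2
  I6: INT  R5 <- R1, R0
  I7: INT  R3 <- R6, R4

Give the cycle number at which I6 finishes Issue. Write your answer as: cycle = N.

cycle = 12

I1 -> (1, 2, 4, 5)
I2 -> (2, 3, 4, 5)
I3 -> (6, 7, 8, 9)  // struct: INT busy until I2 writes@5
I4 -> (7, 8, 10, 11)
I5 -> (8, 9, 13, 14)
I6 -> (12, 15, 16, 17)  // WAW R5: wait I4 write@11, RAW R0: wait I5 write@14
I7 -> (18, 19, 20, 21)  // struct: INT busy until I6 writes@17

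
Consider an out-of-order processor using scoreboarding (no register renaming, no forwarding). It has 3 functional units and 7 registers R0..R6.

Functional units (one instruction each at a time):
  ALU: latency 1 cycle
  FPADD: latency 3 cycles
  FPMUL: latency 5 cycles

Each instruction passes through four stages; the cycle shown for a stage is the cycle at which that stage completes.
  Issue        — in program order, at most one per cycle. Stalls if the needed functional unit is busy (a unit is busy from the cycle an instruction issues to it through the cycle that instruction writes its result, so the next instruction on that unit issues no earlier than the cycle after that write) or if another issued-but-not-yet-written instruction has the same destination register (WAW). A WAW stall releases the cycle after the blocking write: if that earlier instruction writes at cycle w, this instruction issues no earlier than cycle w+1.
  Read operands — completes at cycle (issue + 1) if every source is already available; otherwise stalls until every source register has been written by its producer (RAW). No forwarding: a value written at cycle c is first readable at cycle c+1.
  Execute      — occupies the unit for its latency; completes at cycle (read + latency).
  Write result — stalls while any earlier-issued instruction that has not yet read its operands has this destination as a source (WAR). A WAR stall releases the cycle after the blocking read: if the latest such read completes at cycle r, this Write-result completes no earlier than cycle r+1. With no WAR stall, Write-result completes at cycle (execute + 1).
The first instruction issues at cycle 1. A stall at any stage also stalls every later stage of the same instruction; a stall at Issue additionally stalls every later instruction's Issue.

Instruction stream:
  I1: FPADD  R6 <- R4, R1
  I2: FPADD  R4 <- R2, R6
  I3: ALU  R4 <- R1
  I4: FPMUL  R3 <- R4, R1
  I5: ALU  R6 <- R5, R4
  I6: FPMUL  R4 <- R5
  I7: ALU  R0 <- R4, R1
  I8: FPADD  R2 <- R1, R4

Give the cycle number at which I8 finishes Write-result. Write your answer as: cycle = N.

cycle = 36

cycle 1: issue I1 (FPADD)
cycle 2: I1 read-ops
cycle 5: I1 finished on FPADD
cycle 6: I1→R6
cycle 7: issue I2 (FPADD)
cycle 8: I2 read-ops
cycle 11: I2 finished on FPADD
cycle 12: I2→R4
cycle 13: issue I3 (ALU)
cycle 14: I3 read-ops; issue I4 (FPMUL)
cycle 15: I3 finished on ALU
cycle 16: I3→R4
cycle 17: I4 read-ops; issue I5 (ALU)
cycle 18: I5 read-ops
cycle 19: I5 finished on ALU
cycle 20: I5→R6
cycle 22: I4 finished on FPMUL
cycle 23: I4→R3
cycle 24: issue I6 (FPMUL)
cycle 25: I6 read-ops; issue I7 (ALU)
cycle 26: issue I8 (FPADD)
cycle 30: I6 finished on FPMUL
cycle 31: I6→R4
cycle 32: I7 read-ops; I8 read-ops
cycle 33: I7 finished on ALU
cycle 34: I7→R0
cycle 35: I8 finished on FPADD
cycle 36: I8→R2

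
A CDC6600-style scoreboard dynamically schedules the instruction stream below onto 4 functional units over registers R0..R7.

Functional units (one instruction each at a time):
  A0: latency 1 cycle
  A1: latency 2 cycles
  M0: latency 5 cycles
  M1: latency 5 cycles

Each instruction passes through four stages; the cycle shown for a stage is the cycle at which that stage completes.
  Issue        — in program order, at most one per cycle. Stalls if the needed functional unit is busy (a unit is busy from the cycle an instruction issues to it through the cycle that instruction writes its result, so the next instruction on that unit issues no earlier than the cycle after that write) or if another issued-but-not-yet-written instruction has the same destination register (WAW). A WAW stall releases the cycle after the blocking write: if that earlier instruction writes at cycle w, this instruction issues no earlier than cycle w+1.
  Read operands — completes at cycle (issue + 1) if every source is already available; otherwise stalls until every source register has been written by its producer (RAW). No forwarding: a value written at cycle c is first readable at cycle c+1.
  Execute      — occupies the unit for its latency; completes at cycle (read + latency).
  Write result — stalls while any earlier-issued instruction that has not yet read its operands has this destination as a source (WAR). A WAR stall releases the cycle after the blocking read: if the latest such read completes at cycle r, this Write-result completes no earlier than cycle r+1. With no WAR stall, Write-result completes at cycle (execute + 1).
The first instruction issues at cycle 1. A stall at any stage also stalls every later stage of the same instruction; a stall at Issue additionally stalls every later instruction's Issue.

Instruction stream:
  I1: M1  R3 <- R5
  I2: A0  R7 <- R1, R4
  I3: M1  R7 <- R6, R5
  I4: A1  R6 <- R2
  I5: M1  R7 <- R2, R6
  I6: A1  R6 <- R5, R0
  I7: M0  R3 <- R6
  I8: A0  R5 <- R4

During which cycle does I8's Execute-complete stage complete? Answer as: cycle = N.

cycle = 22

I1  is:1  ro:2  ex:7  wr:8
I2  is:2  ro:3  ex:4  wr:5
I3  is:9  ro:10  ex:15  wr:16  — struct: M1 busy until I1 writes@8
I4  is:10  ro:11  ex:13  wr:14
I5  is:17  ro:18  ex:23  wr:24  — struct: M1 busy until I3 writes@16
I6  is:18  ro:19  ex:21  wr:22
I7  is:19  ro:23  ex:28  wr:29  — RAW R6: wait I6 write@22
I8  is:20  ro:21  ex:22  wr:23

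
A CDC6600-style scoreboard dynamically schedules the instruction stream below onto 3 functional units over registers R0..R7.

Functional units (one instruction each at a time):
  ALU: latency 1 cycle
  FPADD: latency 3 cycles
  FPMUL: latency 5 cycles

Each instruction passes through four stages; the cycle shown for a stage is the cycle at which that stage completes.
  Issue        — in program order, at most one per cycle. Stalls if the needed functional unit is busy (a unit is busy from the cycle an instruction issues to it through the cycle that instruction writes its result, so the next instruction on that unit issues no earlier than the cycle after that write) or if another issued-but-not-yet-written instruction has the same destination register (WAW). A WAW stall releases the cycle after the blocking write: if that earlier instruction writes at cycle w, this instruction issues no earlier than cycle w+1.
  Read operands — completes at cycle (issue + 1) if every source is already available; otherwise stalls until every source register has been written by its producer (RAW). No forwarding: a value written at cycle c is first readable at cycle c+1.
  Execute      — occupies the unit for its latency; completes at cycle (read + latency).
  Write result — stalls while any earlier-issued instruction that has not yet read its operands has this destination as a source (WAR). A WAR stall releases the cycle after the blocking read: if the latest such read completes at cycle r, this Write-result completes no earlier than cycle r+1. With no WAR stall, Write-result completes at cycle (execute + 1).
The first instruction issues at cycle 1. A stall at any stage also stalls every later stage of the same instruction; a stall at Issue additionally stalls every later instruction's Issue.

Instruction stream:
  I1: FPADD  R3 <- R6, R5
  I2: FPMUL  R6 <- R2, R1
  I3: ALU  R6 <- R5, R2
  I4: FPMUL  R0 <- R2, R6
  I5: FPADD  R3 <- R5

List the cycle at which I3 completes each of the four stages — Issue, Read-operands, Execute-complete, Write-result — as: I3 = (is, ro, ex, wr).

I3 = (10, 11, 12, 13)

I1  is:1  ro:2  ex:5  wr:6
I2  is:2  ro:3  ex:8  wr:9
I3  is:10  ro:11  ex:12  wr:13  — WAW R6: wait I2 write@9
I4  is:11  ro:14  ex:19  wr:20  — RAW R6: wait I3 write@13
I5  is:12  ro:13  ex:16  wr:17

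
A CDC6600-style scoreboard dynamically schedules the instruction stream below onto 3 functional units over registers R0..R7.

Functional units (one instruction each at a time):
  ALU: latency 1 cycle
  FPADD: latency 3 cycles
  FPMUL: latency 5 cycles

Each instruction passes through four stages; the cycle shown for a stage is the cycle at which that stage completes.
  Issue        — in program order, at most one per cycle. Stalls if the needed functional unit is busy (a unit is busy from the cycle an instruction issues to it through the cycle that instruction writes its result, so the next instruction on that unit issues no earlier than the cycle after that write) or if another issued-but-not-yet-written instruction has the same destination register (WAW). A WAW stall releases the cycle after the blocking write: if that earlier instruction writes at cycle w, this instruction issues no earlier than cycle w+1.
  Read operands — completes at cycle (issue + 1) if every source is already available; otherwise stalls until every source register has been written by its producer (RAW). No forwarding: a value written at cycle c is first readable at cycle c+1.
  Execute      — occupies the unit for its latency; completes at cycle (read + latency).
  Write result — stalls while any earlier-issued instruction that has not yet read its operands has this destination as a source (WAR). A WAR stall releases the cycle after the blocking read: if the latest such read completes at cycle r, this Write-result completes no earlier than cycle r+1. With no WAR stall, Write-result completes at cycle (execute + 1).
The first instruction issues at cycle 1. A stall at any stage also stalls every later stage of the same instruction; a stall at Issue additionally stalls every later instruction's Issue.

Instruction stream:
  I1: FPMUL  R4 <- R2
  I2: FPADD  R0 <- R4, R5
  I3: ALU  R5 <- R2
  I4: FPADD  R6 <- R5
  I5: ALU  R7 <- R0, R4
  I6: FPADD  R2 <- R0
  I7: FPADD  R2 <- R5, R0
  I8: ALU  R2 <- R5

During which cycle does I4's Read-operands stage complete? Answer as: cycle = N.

I1: IS=1 RO=2 EX=7 WR=8
I2: IS=2 RO=9 EX=12 WR=13  [RAW R4: wait I1 write@8]
I3: IS=3 RO=4 EX=5 WR=10  [WAR R5: wait I2 read@9]
I4: IS=14 RO=15 EX=18 WR=19  [struct: FPADD busy until I2 writes@13]
I5: IS=15 RO=16 EX=17 WR=18
I6: IS=20 RO=21 EX=24 WR=25  [struct: FPADD busy until I4 writes@19]
I7: IS=26 RO=27 EX=30 WR=31  [struct: FPADD busy until I6 writes@25]
I8: IS=32 RO=33 EX=34 WR=35  [WAW R2: wait I7 write@31]

cycle = 15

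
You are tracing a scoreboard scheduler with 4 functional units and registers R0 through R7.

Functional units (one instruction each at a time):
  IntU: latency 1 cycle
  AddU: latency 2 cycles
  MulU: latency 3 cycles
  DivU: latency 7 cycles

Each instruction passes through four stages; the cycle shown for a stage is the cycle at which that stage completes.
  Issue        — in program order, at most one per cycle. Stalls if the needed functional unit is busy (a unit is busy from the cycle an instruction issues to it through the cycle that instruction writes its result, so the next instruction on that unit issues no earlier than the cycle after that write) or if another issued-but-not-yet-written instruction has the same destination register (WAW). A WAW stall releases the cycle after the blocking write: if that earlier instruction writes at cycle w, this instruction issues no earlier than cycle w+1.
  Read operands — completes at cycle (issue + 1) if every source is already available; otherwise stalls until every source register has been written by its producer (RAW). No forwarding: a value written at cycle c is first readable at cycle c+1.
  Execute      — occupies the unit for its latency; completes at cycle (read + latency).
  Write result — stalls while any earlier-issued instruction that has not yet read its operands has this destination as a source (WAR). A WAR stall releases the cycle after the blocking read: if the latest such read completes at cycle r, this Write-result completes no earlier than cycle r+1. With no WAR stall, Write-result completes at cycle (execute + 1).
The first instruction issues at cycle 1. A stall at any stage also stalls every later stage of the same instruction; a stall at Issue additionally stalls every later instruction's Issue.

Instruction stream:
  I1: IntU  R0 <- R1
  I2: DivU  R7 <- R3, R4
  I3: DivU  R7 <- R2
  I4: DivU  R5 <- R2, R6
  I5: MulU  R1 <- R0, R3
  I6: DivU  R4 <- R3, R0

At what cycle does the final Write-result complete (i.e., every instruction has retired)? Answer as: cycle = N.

cycle = 41

[1] I1 dispatched to IntU
[2] I1 operands ready · I2 dispatched to DivU
[3] I1 complete · I2 operands ready
[4] R0←I1
[10] I2 complete
[11] R7←I2
[12] I3 dispatched to DivU
[13] I3 operands ready
[20] I3 complete
[21] R7←I3
[22] I4 dispatched to DivU
[23] I4 operands ready · I5 dispatched to MulU
[24] I5 operands ready
[27] I5 complete
[28] R1←I5
[30] I4 complete
[31] R5←I4
[32] I6 dispatched to DivU
[33] I6 operands ready
[40] I6 complete
[41] R4←I6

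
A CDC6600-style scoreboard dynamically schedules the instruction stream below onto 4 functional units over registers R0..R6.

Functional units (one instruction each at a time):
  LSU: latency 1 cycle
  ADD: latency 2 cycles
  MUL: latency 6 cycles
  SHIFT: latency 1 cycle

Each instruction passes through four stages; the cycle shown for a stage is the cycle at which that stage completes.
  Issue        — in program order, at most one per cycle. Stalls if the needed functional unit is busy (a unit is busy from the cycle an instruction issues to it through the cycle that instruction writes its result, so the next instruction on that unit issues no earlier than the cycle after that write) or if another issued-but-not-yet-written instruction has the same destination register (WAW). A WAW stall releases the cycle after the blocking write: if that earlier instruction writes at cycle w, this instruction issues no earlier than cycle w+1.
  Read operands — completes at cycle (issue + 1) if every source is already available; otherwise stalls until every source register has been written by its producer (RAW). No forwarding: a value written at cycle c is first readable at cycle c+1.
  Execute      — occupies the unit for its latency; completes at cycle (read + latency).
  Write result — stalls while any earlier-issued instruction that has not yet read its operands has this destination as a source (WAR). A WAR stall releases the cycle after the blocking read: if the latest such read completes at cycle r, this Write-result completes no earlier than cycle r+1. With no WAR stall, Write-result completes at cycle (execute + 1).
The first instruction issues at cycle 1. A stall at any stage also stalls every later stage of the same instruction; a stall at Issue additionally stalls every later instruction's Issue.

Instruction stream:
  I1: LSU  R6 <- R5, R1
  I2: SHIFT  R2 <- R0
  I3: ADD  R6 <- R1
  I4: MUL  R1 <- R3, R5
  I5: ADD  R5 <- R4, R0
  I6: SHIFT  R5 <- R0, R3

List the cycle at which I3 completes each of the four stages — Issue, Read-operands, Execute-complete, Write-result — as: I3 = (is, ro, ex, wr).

I1  is:1  ro:2  ex:3  wr:4
I2  is:2  ro:3  ex:4  wr:5
I3  is:5  ro:6  ex:8  wr:9  — WAW R6: wait I1 write@4
I4  is:6  ro:7  ex:13  wr:14
I5  is:10  ro:11  ex:13  wr:14  — struct: ADD busy until I3 writes@9
I6  is:15  ro:16  ex:17  wr:18  — WAW R5: wait I5 write@14

I3 = (5, 6, 8, 9)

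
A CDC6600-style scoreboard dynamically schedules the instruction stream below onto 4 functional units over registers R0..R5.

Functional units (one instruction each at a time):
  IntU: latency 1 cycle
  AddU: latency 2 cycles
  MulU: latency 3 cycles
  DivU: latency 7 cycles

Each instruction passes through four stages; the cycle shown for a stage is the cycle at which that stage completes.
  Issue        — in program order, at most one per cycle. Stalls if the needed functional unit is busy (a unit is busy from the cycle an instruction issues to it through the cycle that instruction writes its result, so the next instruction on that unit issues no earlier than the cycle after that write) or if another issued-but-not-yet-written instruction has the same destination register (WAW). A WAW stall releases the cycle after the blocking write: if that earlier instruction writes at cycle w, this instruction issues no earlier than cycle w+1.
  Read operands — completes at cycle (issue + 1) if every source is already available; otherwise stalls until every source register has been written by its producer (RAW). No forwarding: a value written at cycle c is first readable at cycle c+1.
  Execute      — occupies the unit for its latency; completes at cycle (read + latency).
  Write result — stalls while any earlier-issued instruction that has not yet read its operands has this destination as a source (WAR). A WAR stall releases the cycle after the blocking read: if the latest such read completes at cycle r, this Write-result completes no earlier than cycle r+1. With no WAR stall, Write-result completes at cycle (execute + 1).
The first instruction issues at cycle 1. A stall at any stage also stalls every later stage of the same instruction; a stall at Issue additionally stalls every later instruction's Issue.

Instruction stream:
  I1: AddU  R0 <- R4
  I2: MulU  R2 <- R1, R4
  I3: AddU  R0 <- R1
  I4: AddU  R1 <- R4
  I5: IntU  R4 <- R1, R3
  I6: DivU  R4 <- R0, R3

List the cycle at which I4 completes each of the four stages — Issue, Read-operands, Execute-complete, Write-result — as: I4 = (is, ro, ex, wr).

I4 = (11, 12, 14, 15)

cycle 1: issue I1 (AddU)
cycle 2: I1 read-ops; issue I2 (MulU)
cycle 3: I2 read-ops
cycle 4: I1 finished on AddU
cycle 5: I1→R0
cycle 6: I2 finished on MulU; issue I3 (AddU)
cycle 7: I2→R2; I3 read-ops
cycle 9: I3 finished on AddU
cycle 10: I3→R0
cycle 11: issue I4 (AddU)
cycle 12: I4 read-ops; issue I5 (IntU)
cycle 14: I4 finished on AddU
cycle 15: I4→R1
cycle 16: I5 read-ops
cycle 17: I5 finished on IntU
cycle 18: I5→R4
cycle 19: issue I6 (DivU)
cycle 20: I6 read-ops
cycle 27: I6 finished on DivU
cycle 28: I6→R4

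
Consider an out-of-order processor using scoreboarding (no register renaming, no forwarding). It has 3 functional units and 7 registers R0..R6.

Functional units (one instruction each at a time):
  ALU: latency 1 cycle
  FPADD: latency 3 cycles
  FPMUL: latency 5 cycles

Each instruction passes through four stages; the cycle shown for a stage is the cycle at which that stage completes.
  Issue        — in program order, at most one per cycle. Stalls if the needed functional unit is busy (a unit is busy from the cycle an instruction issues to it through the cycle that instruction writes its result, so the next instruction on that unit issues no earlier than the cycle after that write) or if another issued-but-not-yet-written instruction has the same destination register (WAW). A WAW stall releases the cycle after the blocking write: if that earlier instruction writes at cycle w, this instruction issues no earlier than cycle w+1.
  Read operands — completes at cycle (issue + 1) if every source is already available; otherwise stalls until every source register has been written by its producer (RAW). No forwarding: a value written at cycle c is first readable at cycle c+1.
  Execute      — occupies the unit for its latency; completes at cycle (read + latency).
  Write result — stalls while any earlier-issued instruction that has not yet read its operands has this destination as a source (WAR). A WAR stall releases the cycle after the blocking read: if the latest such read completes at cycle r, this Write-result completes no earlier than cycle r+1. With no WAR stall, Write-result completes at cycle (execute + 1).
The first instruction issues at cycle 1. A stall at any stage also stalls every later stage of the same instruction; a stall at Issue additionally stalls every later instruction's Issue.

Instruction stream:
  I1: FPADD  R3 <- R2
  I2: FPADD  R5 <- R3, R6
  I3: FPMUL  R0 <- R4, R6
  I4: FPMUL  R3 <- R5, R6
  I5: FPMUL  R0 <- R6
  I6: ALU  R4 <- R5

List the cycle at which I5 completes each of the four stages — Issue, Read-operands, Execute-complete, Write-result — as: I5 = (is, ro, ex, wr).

I5 = (24, 25, 30, 31)

[1] I1 issues→FPADD
[2] I1 reads
[5] I1 exec-done
[6] I1 writes R3
[7] I2 issues→FPADD
[8] I2 reads, I3 issues→FPMUL
[9] I3 reads
[11] I2 exec-done
[12] I2 writes R5
[14] I3 exec-done
[15] I3 writes R0
[16] I4 issues→FPMUL
[17] I4 reads
[22] I4 exec-done
[23] I4 writes R3
[24] I5 issues→FPMUL
[25] I5 reads, I6 issues→ALU
[26] I6 reads
[27] I6 exec-done
[28] I6 writes R4
[30] I5 exec-done
[31] I5 writes R0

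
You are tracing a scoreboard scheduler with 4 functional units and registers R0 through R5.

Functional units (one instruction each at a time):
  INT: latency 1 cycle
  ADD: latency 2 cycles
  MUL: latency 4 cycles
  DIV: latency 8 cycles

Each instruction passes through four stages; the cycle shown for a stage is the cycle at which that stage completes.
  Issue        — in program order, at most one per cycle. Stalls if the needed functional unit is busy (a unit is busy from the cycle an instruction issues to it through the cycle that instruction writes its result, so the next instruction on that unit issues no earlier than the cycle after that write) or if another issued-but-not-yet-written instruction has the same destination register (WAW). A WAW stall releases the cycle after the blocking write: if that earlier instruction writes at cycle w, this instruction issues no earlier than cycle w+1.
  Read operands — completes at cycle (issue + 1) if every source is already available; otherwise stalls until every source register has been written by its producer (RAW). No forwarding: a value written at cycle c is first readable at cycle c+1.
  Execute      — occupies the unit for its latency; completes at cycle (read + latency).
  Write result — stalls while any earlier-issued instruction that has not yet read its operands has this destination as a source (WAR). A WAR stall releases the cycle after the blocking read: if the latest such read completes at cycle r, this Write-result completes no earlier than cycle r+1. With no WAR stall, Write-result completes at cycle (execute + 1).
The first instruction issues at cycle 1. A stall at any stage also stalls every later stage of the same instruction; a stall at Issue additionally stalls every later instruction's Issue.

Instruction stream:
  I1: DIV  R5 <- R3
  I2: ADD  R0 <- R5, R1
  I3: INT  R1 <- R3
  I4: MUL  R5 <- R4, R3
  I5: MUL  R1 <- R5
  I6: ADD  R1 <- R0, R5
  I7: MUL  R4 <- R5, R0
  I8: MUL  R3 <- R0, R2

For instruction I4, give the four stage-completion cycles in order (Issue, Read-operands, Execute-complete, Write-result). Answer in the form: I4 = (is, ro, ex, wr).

I4 = (12, 13, 17, 18)

cycle 1: I1 issues→DIV
cycle 2: I1 reads · I2 issues→ADD
cycle 3: I3 issues→INT
cycle 4: I3 reads
cycle 5: I3 exec-done
cycle 10: I1 exec-done
cycle 11: I1 writes R5
cycle 12: I2 reads · I4 issues→MUL
cycle 13: I3 writes R1 · I4 reads
cycle 14: I2 exec-done
cycle 15: I2 writes R0
cycle 17: I4 exec-done
cycle 18: I4 writes R5
cycle 19: I5 issues→MUL
cycle 20: I5 reads
cycle 24: I5 exec-done
cycle 25: I5 writes R1
cycle 26: I6 issues→ADD
cycle 27: I6 reads · I7 issues→MUL
cycle 28: I7 reads
cycle 29: I6 exec-done
cycle 30: I6 writes R1
cycle 32: I7 exec-done
cycle 33: I7 writes R4
cycle 34: I8 issues→MUL
cycle 35: I8 reads
cycle 39: I8 exec-done
cycle 40: I8 writes R3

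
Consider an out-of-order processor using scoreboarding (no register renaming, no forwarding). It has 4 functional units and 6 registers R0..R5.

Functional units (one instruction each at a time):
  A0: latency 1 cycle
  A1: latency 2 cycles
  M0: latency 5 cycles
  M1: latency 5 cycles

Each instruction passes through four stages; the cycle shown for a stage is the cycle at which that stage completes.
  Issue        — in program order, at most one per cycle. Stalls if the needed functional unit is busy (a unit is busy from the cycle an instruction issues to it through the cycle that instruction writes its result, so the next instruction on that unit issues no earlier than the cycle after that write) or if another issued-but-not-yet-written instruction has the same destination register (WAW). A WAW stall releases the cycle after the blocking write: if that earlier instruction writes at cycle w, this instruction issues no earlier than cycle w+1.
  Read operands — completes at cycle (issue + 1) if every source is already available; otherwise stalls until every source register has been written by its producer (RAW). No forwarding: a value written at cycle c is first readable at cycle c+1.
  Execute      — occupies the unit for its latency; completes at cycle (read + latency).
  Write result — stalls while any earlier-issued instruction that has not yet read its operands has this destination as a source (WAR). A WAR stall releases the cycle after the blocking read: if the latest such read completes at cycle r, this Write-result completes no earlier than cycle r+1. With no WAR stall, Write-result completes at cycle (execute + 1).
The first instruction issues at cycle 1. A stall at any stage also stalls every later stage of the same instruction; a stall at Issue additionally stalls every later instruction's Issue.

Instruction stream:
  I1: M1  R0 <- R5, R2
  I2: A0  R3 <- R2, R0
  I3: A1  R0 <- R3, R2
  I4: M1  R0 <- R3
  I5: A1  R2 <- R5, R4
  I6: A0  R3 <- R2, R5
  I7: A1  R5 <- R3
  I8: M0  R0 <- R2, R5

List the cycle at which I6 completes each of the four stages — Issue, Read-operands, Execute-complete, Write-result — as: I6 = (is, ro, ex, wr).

I6 = (18, 22, 23, 24)

c1: I1→M1
c2: I1 RO · I2→A0
c7: I1 EX
c8: I1 WR R0
c9: I2 RO · I3→A1
c10: I2 EX
c11: I2 WR R3
c12: I3 RO
c14: I3 EX
c15: I3 WR R0
c16: I4→M1
c17: I4 RO · I5→A1
c18: I5 RO · I6→A0
c20: I5 EX
c21: I5 WR R2
c22: I4 EX · I6 RO · I7→A1
c23: I4 WR R0 · I6 EX
c24: I6 WR R3 · I8→M0
c25: I7 RO
c27: I7 EX
c28: I7 WR R5
c29: I8 RO
c34: I8 EX
c35: I8 WR R0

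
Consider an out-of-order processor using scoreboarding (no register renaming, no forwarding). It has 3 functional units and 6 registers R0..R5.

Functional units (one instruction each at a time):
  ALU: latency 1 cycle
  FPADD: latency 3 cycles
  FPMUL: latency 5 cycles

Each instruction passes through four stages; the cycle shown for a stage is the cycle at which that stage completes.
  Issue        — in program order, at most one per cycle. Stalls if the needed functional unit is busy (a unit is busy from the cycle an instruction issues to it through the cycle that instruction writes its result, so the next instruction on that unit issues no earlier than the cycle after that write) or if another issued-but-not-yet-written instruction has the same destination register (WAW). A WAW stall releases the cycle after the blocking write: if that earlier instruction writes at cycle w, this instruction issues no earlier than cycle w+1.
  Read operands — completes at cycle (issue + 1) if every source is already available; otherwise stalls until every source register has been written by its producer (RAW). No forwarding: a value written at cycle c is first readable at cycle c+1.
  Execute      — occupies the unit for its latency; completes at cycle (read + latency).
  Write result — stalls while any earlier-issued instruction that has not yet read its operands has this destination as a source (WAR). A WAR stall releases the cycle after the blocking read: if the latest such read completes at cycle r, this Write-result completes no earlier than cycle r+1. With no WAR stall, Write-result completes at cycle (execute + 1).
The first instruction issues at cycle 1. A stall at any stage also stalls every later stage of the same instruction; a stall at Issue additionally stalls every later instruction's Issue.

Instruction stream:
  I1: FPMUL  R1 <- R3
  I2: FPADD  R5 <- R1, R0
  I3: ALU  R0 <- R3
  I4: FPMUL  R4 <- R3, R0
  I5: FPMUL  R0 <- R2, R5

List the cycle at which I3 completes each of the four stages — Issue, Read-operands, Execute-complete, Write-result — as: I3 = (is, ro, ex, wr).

I1 -> (1, 2, 7, 8)
I2 -> (2, 9, 12, 13)  // RAW R1: wait I1 write@8
I3 -> (3, 4, 5, 10)  // WAR R0: wait I2 read@9
I4 -> (9, 11, 16, 17)  // struct: FPMUL busy until I1 writes@8, RAW R0: wait I3 write@10
I5 -> (18, 19, 24, 25)  // struct: FPMUL busy until I4 writes@17

I3 = (3, 4, 5, 10)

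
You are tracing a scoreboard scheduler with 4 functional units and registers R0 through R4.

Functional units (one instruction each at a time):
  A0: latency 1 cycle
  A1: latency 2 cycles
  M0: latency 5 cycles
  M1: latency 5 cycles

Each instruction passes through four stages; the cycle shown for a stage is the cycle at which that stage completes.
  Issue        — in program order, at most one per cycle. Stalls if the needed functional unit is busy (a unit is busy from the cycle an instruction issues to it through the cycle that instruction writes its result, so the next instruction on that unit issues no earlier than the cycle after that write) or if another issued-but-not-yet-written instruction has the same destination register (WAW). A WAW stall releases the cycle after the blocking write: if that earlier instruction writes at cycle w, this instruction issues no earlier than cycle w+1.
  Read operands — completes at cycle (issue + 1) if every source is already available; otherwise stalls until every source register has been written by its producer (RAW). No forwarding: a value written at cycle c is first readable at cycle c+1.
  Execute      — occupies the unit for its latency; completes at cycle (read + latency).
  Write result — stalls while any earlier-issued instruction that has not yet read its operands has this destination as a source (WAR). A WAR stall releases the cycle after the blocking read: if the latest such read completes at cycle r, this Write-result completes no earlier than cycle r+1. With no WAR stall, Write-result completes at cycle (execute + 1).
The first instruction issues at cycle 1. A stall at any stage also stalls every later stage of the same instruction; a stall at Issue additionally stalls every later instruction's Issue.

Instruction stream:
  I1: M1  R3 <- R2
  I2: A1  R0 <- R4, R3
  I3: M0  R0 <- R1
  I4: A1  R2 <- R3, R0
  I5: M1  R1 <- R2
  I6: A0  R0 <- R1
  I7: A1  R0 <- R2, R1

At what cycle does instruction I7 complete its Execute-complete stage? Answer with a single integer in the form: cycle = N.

cycle 1: issue I1 (M1)
cycle 2: I1 read-ops; issue I2 (A1)
cycle 7: I1 finished on M1
cycle 8: I1→R3
cycle 9: I2 read-ops
cycle 11: I2 finished on A1
cycle 12: I2→R0
cycle 13: issue I3 (M0)
cycle 14: I3 read-ops; issue I4 (A1)
cycle 15: issue I5 (M1)
cycle 19: I3 finished on M0
cycle 20: I3→R0
cycle 21: I4 read-ops; issue I6 (A0)
cycle 23: I4 finished on A1
cycle 24: I4→R2
cycle 25: I5 read-ops
cycle 30: I5 finished on M1
cycle 31: I5→R1
cycle 32: I6 read-ops
cycle 33: I6 finished on A0
cycle 34: I6→R0
cycle 35: issue I7 (A1)
cycle 36: I7 read-ops
cycle 38: I7 finished on A1
cycle 39: I7→R0

cycle = 38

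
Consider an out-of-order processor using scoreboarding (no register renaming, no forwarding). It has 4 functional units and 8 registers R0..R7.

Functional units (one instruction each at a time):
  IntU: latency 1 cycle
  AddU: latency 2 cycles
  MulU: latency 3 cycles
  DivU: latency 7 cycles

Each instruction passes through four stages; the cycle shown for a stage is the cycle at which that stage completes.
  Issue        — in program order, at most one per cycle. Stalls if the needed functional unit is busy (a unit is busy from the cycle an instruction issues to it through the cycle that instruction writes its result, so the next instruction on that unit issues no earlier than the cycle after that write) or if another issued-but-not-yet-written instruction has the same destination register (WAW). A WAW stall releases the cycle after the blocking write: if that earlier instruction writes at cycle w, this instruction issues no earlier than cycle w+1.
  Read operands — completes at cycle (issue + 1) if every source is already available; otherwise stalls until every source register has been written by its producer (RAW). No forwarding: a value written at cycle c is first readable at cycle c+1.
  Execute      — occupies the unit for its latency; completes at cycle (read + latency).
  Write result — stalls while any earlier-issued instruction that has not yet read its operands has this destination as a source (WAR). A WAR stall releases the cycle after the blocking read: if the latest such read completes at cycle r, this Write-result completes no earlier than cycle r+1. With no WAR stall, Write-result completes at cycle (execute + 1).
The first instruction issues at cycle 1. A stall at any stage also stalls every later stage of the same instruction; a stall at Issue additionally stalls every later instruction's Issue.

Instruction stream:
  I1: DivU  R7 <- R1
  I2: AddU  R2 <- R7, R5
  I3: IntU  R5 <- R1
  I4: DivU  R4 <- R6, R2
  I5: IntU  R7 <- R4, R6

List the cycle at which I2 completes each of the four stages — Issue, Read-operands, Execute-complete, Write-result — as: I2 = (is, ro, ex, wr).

[I1] 1/2/9/10
[I2] 2/11/13/14  (RAW R7: wait I1 write@10)
[I3] 3/4/5/12  (WAR R5: wait I2 read@11)
[I4] 11/15/22/23  (struct: DivU busy until I1 writes@10; RAW R2: wait I2 write@14)
[I5] 13/24/25/26  (struct: IntU busy until I3 writes@12; RAW R4: wait I4 write@23)

I2 = (2, 11, 13, 14)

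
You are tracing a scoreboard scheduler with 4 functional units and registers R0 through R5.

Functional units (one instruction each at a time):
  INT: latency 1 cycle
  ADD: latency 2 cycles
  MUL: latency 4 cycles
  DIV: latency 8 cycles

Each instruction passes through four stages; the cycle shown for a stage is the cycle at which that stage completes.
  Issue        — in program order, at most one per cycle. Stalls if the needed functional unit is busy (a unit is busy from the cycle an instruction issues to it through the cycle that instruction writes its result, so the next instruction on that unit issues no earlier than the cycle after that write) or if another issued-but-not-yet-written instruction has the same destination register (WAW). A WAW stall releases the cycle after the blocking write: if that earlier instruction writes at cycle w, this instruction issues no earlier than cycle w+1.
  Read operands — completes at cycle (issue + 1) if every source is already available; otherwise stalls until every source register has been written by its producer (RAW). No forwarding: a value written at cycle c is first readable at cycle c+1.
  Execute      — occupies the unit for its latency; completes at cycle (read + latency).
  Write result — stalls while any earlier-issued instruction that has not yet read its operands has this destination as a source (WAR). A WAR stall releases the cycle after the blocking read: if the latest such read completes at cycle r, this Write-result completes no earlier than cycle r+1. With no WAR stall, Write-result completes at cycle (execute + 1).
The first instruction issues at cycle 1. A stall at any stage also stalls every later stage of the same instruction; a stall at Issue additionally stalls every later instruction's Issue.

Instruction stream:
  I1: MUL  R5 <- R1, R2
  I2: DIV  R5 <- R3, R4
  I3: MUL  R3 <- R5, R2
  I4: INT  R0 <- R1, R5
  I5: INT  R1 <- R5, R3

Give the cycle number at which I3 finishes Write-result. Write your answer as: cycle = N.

cycle = 24

  I1 | 1 | 2 | 6 | 7
  I2 | 8 | 9 | 17 | 18   WAW R5: wait I1 write@7
  I3 | 9 | 19 | 23 | 24   RAW R5: wait I2 write@18
  I4 | 10 | 19 | 20 | 21   RAW R5: wait I2 write@18
  I5 | 22 | 25 | 26 | 27   struct: INT busy until I4 writes@21 · RAW R3: wait I3 write@24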